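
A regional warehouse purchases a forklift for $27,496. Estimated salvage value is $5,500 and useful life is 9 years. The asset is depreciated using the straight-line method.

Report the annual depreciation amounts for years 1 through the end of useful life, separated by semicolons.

Depreciable base = $27,496 − $5,500 = $21,996.
Annual expense = $21,996 / 9 = $2,444.
End of year 1: book value $25,052.
End of year 2: book value $22,608.
End of year 3: book value $20,164.
End of year 4: book value $17,720.
End of year 5: book value $15,276.
End of year 6: book value $12,832.
End of year 7: book value $10,388.
End of year 8: book value $7,944.
End of year 9: book value $5,500.

$2,444; $2,444; $2,444; $2,444; $2,444; $2,444; $2,444; $2,444; $2,444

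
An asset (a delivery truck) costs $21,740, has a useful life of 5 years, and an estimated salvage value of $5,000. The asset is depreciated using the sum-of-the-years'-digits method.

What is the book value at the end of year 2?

Depreciable base = $21,740 − $5,000 = $16,740.
Sum of the years' digits = 5+4+3+2+1 = 15.
Year 1: $16,740 × 5/15 = $5,580. Book value $16,160.
Year 2: $16,740 × 4/15 = $4,464. Book value $11,696.

$11,696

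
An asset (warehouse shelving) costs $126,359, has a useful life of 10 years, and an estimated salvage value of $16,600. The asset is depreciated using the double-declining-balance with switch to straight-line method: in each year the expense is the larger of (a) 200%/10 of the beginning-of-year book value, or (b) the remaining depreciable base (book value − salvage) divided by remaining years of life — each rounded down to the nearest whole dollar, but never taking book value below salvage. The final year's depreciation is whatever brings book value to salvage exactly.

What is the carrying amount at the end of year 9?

$16,961

Depreciable base = $126,359 − $16,600 = $109,759.
Year 1: DB = ⌊$126,359 × 200%/10⌋ = $25,271; SL = ⌊$109,759/10⌋ = $10,975 → take DB $25,271. Book value $101,088.
Year 2: DB = ⌊$101,088 × 200%/10⌋ = $20,217; SL = ⌊$84,488/9⌋ = $9,387 → take DB $20,217. Book value $80,871.
Year 3: DB = ⌊$80,871 × 200%/10⌋ = $16,174; SL = ⌊$64,271/8⌋ = $8,033 → take DB $16,174. Book value $64,697.
Year 4: DB = ⌊$64,697 × 200%/10⌋ = $12,939; SL = ⌊$48,097/7⌋ = $6,871 → take DB $12,939. Book value $51,758.
Year 5: DB = ⌊$51,758 × 200%/10⌋ = $10,351; SL = ⌊$35,158/6⌋ = $5,859 → take DB $10,351. Book value $41,407.
Year 6: DB = ⌊$41,407 × 200%/10⌋ = $8,281; SL = ⌊$24,807/5⌋ = $4,961 → take DB $8,281. Book value $33,126.
Year 7: DB = ⌊$33,126 × 200%/10⌋ = $6,625; SL = ⌊$16,526/4⌋ = $4,131 → take DB $6,625. Book value $26,501.
Year 8: DB = ⌊$26,501 × 200%/10⌋ = $5,300; SL = ⌊$9,901/3⌋ = $3,300 → take DB $5,300. Book value $21,201.
Year 9: DB = ⌊$21,201 × 200%/10⌋ = $4,240; SL = ⌊$4,601/2⌋ = $2,300 → take DB $4,240. Book value $16,961.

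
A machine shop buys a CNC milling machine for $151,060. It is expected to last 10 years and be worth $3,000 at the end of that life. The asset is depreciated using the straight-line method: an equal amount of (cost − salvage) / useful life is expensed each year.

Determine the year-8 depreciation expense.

$14,806

Depreciable base = $151,060 − $3,000 = $148,060.
Annual expense = $148,060 / 10 = $14,806.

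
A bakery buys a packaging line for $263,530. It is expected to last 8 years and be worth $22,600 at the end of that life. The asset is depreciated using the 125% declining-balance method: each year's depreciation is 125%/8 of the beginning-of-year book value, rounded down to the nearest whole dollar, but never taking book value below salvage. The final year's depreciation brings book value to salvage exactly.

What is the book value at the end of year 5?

Depreciable base = $263,530 − $22,600 = $240,930.
Year 1: ⌊$263,530 × 125%/8⌋ = $41,176. Book value $222,354.
Year 2: ⌊$222,354 × 125%/8⌋ = $34,742. Book value $187,612.
Year 3: ⌊$187,612 × 125%/8⌋ = $29,314. Book value $158,298.
Year 4: ⌊$158,298 × 125%/8⌋ = $24,734. Book value $133,564.
Year 5: ⌊$133,564 × 125%/8⌋ = $20,869. Book value $112,695.

$112,695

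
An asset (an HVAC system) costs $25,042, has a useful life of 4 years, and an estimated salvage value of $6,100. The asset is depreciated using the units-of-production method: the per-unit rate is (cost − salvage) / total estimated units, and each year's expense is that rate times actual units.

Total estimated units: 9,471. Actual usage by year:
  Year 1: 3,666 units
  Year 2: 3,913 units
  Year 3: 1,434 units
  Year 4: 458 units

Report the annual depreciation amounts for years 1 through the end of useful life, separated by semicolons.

$7,332; $7,826; $2,868; $916

Depreciable base = $25,042 − $6,100 = $18,942.
Rate = $18,942 / 9,471 units = $2 per unit.
Year 1: 3,666 × $2 = $7,332. Book value $17,710.
Year 2: 3,913 × $2 = $7,826. Book value $9,884.
Year 3: 1,434 × $2 = $2,868. Book value $7,016.
Year 4: 458 × $2 = $916. Book value $6,100.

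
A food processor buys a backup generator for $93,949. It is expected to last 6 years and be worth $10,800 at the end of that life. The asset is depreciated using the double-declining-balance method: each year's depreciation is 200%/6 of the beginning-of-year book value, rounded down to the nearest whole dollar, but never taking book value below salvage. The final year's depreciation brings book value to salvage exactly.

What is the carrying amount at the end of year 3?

$27,838

Depreciable base = $93,949 − $10,800 = $83,149.
Year 1: ⌊$93,949 × 200%/6⌋ = $31,316. Book value $62,633.
Year 2: ⌊$62,633 × 200%/6⌋ = $20,877. Book value $41,756.
Year 3: ⌊$41,756 × 200%/6⌋ = $13,918. Book value $27,838.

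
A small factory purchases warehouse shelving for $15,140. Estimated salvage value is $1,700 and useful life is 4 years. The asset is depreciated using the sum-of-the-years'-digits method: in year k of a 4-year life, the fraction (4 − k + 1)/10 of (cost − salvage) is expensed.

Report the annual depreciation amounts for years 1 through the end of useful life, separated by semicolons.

Depreciable base = $15,140 − $1,700 = $13,440.
Sum of the years' digits = 4+3+2+1 = 10.
Year 1: $13,440 × 4/10 = $5,376. Book value $9,764.
Year 2: $13,440 × 3/10 = $4,032. Book value $5,732.
Year 3: $13,440 × 2/10 = $2,688. Book value $3,044.
Year 4: $13,440 × 1/10 = $1,344. Book value $1,700.

$5,376; $4,032; $2,688; $1,344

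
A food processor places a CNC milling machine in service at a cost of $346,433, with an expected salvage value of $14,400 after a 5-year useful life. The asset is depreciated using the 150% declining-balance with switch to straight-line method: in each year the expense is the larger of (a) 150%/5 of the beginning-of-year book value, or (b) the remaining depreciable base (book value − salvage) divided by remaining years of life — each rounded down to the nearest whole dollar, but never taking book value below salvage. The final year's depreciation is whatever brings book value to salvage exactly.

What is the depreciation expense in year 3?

$51,784

Depreciable base = $346,433 − $14,400 = $332,033.
Year 1: DB = ⌊$346,433 × 150%/5⌋ = $103,929; SL = ⌊$332,033/5⌋ = $66,406 → take DB $103,929. Book value $242,504.
Year 2: DB = ⌊$242,504 × 150%/5⌋ = $72,751; SL = ⌊$228,104/4⌋ = $57,026 → take DB $72,751. Book value $169,753.
Year 3: DB = ⌊$169,753 × 150%/5⌋ = $50,925; SL = ⌊$155,353/3⌋ = $51,784 → take SL $51,784. Book value $117,969.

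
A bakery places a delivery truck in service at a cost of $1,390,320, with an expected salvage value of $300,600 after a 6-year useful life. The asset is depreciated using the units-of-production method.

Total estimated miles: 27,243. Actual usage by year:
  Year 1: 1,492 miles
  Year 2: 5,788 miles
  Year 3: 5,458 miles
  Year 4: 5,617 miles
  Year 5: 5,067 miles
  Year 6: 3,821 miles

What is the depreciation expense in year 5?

Depreciable base = $1,390,320 − $300,600 = $1,089,720.
Rate = $1,089,720 / 27,243 miles = $40 per mile.
Year 1: 1,492 × $40 = $59,680. Book value $1,330,640.
Year 2: 5,788 × $40 = $231,520. Book value $1,099,120.
Year 3: 5,458 × $40 = $218,320. Book value $880,800.
Year 4: 5,617 × $40 = $224,680. Book value $656,120.
Year 5: 5,067 × $40 = $202,680. Book value $453,440.

$202,680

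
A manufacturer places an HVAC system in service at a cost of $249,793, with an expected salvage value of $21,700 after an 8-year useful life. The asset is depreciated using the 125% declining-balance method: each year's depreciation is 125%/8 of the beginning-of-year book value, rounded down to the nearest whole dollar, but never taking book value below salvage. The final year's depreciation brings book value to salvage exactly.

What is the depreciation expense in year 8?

Depreciable base = $249,793 − $21,700 = $228,093.
Year 1: ⌊$249,793 × 125%/8⌋ = $39,030. Book value $210,763.
Year 2: ⌊$210,763 × 125%/8⌋ = $32,931. Book value $177,832.
Year 3: ⌊$177,832 × 125%/8⌋ = $27,786. Book value $150,046.
Year 4: ⌊$150,046 × 125%/8⌋ = $23,444. Book value $126,602.
Year 5: ⌊$126,602 × 125%/8⌋ = $19,781. Book value $106,821.
Year 6: ⌊$106,821 × 125%/8⌋ = $16,690. Book value $90,131.
Year 7: ⌊$90,131 × 125%/8⌋ = $14,082. Book value $76,049.
Year 8 (final): $76,049 − $21,700 = $54,349. Book value $21,700.

$54,349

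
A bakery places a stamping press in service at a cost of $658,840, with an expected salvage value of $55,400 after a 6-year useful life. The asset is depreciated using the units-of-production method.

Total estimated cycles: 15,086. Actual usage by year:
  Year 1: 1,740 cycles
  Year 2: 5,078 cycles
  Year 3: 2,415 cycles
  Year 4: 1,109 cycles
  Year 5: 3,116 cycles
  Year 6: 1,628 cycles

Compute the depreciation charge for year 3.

$96,600

Depreciable base = $658,840 − $55,400 = $603,440.
Rate = $603,440 / 15,086 cycles = $40 per cycle.
Year 1: 1,740 × $40 = $69,600. Book value $589,240.
Year 2: 5,078 × $40 = $203,120. Book value $386,120.
Year 3: 2,415 × $40 = $96,600. Book value $289,520.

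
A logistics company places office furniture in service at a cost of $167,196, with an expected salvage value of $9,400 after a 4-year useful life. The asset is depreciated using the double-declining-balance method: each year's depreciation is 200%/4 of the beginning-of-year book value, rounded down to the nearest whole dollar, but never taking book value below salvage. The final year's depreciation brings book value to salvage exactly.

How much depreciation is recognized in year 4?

Depreciable base = $167,196 − $9,400 = $157,796.
Year 1: ⌊$167,196 × 200%/4⌋ = $83,598. Book value $83,598.
Year 2: ⌊$83,598 × 200%/4⌋ = $41,799. Book value $41,799.
Year 3: ⌊$41,799 × 200%/4⌋ = $20,899. Book value $20,900.
Year 4 (final): $20,900 − $9,400 = $11,500. Book value $9,400.

$11,500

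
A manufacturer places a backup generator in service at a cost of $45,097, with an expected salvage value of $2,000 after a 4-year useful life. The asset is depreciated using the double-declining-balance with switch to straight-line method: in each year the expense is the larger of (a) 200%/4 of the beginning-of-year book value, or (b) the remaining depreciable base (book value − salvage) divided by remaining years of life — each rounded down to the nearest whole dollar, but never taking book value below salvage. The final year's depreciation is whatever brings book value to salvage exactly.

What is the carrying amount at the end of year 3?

Depreciable base = $45,097 − $2,000 = $43,097.
Year 1: DB = ⌊$45,097 × 200%/4⌋ = $22,548; SL = ⌊$43,097/4⌋ = $10,774 → take DB $22,548. Book value $22,549.
Year 2: DB = ⌊$22,549 × 200%/4⌋ = $11,274; SL = ⌊$20,549/3⌋ = $6,849 → take DB $11,274. Book value $11,275.
Year 3: DB = ⌊$11,275 × 200%/4⌋ = $5,637; SL = ⌊$9,275/2⌋ = $4,637 → take DB $5,637. Book value $5,638.

$5,638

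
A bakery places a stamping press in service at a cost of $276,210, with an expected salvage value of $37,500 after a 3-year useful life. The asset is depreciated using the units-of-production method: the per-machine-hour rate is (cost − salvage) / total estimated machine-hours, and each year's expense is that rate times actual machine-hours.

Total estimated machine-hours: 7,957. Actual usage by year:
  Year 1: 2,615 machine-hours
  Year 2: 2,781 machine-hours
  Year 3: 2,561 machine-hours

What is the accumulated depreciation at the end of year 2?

Depreciable base = $276,210 − $37,500 = $238,710.
Rate = $238,710 / 7,957 machine-hours = $30 per machine-hour.
Year 1: 2,615 × $30 = $78,450. Book value $197,760.
Year 2: 2,781 × $30 = $83,430. Book value $114,330.
Accumulated through year 2 = $276,210 − $114,330 = $161,880.

$161,880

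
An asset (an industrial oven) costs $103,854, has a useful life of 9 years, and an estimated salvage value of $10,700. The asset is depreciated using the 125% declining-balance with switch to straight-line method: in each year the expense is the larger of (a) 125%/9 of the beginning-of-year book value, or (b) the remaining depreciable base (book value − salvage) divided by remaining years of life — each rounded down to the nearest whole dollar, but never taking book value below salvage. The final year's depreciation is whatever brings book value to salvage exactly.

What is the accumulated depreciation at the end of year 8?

$83,884

Depreciable base = $103,854 − $10,700 = $93,154.
Year 1: DB = ⌊$103,854 × 125%/9⌋ = $14,424; SL = ⌊$93,154/9⌋ = $10,350 → take DB $14,424. Book value $89,430.
Year 2: DB = ⌊$89,430 × 125%/9⌋ = $12,420; SL = ⌊$78,730/8⌋ = $9,841 → take DB $12,420. Book value $77,010.
Year 3: DB = ⌊$77,010 × 125%/9⌋ = $10,695; SL = ⌊$66,310/7⌋ = $9,472 → take DB $10,695. Book value $66,315.
Year 4: DB = ⌊$66,315 × 125%/9⌋ = $9,210; SL = ⌊$55,615/6⌋ = $9,269 → take SL $9,269. Book value $57,046.
Year 5: DB = ⌊$57,046 × 125%/9⌋ = $7,923; SL = ⌊$46,346/5⌋ = $9,269 → take SL $9,269. Book value $47,777.
Year 6: DB = ⌊$47,777 × 125%/9⌋ = $6,635; SL = ⌊$37,077/4⌋ = $9,269 → take SL $9,269. Book value $38,508.
Year 7: DB = ⌊$38,508 × 125%/9⌋ = $5,348; SL = ⌊$27,808/3⌋ = $9,269 → take SL $9,269. Book value $29,239.
Year 8: DB = ⌊$29,239 × 125%/9⌋ = $4,060; SL = ⌊$18,539/2⌋ = $9,269 → take SL $9,269. Book value $19,970.
Accumulated through year 8 = $103,854 − $19,970 = $83,884.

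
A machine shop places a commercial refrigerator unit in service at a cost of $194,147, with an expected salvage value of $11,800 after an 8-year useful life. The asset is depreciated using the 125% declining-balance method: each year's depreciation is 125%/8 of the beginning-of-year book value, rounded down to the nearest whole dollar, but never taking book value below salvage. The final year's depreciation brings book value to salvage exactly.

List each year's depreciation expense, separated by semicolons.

Depreciable base = $194,147 − $11,800 = $182,347.
Year 1: ⌊$194,147 × 125%/8⌋ = $30,335. Book value $163,812.
Year 2: ⌊$163,812 × 125%/8⌋ = $25,595. Book value $138,217.
Year 3: ⌊$138,217 × 125%/8⌋ = $21,596. Book value $116,621.
Year 4: ⌊$116,621 × 125%/8⌋ = $18,222. Book value $98,399.
Year 5: ⌊$98,399 × 125%/8⌋ = $15,374. Book value $83,025.
Year 6: ⌊$83,025 × 125%/8⌋ = $12,972. Book value $70,053.
Year 7: ⌊$70,053 × 125%/8⌋ = $10,945. Book value $59,108.
Year 8 (final): $59,108 − $11,800 = $47,308. Book value $11,800.

$30,335; $25,595; $21,596; $18,222; $15,374; $12,972; $10,945; $47,308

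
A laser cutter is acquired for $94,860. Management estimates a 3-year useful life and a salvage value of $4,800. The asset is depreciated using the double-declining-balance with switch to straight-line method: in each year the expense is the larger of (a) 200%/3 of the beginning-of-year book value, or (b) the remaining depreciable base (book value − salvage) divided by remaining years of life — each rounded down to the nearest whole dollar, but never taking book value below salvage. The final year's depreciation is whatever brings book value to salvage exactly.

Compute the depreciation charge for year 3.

Depreciable base = $94,860 − $4,800 = $90,060.
Year 1: DB = ⌊$94,860 × 200%/3⌋ = $63,240; SL = ⌊$90,060/3⌋ = $30,020 → take DB $63,240. Book value $31,620.
Year 2: DB = ⌊$31,620 × 200%/3⌋ = $21,080; SL = ⌊$26,820/2⌋ = $13,410 → take DB $21,080. Book value $10,540.
Year 3 (final): $10,540 − $4,800 = $5,740. Book value $4,800.

$5,740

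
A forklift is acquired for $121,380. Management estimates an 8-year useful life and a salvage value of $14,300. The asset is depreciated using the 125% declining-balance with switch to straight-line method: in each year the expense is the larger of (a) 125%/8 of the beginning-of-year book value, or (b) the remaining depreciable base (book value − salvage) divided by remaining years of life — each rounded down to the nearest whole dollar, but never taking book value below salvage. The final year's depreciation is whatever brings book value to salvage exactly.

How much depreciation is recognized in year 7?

$11,722

Depreciable base = $121,380 − $14,300 = $107,080.
Year 1: DB = ⌊$121,380 × 125%/8⌋ = $18,965; SL = ⌊$107,080/8⌋ = $13,385 → take DB $18,965. Book value $102,415.
Year 2: DB = ⌊$102,415 × 125%/8⌋ = $16,002; SL = ⌊$88,115/7⌋ = $12,587 → take DB $16,002. Book value $86,413.
Year 3: DB = ⌊$86,413 × 125%/8⌋ = $13,502; SL = ⌊$72,113/6⌋ = $12,018 → take DB $13,502. Book value $72,911.
Year 4: DB = ⌊$72,911 × 125%/8⌋ = $11,392; SL = ⌊$58,611/5⌋ = $11,722 → take SL $11,722. Book value $61,189.
Year 5: DB = ⌊$61,189 × 125%/8⌋ = $9,560; SL = ⌊$46,889/4⌋ = $11,722 → take SL $11,722. Book value $49,467.
Year 6: DB = ⌊$49,467 × 125%/8⌋ = $7,729; SL = ⌊$35,167/3⌋ = $11,722 → take SL $11,722. Book value $37,745.
Year 7: DB = ⌊$37,745 × 125%/8⌋ = $5,897; SL = ⌊$23,445/2⌋ = $11,722 → take SL $11,722. Book value $26,023.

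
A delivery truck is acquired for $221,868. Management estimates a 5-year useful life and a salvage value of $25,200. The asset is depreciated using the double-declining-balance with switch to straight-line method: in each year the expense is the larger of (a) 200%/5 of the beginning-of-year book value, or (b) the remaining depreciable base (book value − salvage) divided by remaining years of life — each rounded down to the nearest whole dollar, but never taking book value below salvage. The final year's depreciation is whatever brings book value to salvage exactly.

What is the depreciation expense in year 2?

$53,248

Depreciable base = $221,868 − $25,200 = $196,668.
Year 1: DB = ⌊$221,868 × 200%/5⌋ = $88,747; SL = ⌊$196,668/5⌋ = $39,333 → take DB $88,747. Book value $133,121.
Year 2: DB = ⌊$133,121 × 200%/5⌋ = $53,248; SL = ⌊$107,921/4⌋ = $26,980 → take DB $53,248. Book value $79,873.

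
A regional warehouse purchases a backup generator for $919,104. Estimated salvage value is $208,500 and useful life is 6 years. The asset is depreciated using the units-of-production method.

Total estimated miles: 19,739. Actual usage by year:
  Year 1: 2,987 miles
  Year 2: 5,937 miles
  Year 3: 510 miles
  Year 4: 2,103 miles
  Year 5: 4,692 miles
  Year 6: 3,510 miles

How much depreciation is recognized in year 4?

Depreciable base = $919,104 − $208,500 = $710,604.
Rate = $710,604 / 19,739 miles = $36 per mile.
Year 1: 2,987 × $36 = $107,532. Book value $811,572.
Year 2: 5,937 × $36 = $213,732. Book value $597,840.
Year 3: 510 × $36 = $18,360. Book value $579,480.
Year 4: 2,103 × $36 = $75,708. Book value $503,772.

$75,708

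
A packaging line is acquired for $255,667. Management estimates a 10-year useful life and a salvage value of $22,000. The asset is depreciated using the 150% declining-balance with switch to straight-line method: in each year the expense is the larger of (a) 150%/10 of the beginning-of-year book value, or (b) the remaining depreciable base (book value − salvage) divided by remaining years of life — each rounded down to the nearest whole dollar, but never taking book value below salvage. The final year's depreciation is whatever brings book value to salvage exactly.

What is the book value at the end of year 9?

$40,289

Depreciable base = $255,667 − $22,000 = $233,667.
Year 1: DB = ⌊$255,667 × 150%/10⌋ = $38,350; SL = ⌊$233,667/10⌋ = $23,366 → take DB $38,350. Book value $217,317.
Year 2: DB = ⌊$217,317 × 150%/10⌋ = $32,597; SL = ⌊$195,317/9⌋ = $21,701 → take DB $32,597. Book value $184,720.
Year 3: DB = ⌊$184,720 × 150%/10⌋ = $27,708; SL = ⌊$162,720/8⌋ = $20,340 → take DB $27,708. Book value $157,012.
Year 4: DB = ⌊$157,012 × 150%/10⌋ = $23,551; SL = ⌊$135,012/7⌋ = $19,287 → take DB $23,551. Book value $133,461.
Year 5: DB = ⌊$133,461 × 150%/10⌋ = $20,019; SL = ⌊$111,461/6⌋ = $18,576 → take DB $20,019. Book value $113,442.
Year 6: DB = ⌊$113,442 × 150%/10⌋ = $17,016; SL = ⌊$91,442/5⌋ = $18,288 → take SL $18,288. Book value $95,154.
Year 7: DB = ⌊$95,154 × 150%/10⌋ = $14,273; SL = ⌊$73,154/4⌋ = $18,288 → take SL $18,288. Book value $76,866.
Year 8: DB = ⌊$76,866 × 150%/10⌋ = $11,529; SL = ⌊$54,866/3⌋ = $18,288 → take SL $18,288. Book value $58,578.
Year 9: DB = ⌊$58,578 × 150%/10⌋ = $8,786; SL = ⌊$36,578/2⌋ = $18,289 → take SL $18,289. Book value $40,289.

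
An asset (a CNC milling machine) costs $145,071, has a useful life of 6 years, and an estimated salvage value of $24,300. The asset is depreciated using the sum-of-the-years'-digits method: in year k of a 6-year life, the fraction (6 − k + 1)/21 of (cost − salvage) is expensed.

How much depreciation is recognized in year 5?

Depreciable base = $145,071 − $24,300 = $120,771.
Sum of the years' digits = 6+5+4+3+2+1 = 21.
Year 1: $120,771 × 6/21 = $34,506. Book value $110,565.
Year 2: $120,771 × 5/21 = $28,755. Book value $81,810.
Year 3: $120,771 × 4/21 = $23,004. Book value $58,806.
Year 4: $120,771 × 3/21 = $17,253. Book value $41,553.
Year 5: $120,771 × 2/21 = $11,502. Book value $30,051.

$11,502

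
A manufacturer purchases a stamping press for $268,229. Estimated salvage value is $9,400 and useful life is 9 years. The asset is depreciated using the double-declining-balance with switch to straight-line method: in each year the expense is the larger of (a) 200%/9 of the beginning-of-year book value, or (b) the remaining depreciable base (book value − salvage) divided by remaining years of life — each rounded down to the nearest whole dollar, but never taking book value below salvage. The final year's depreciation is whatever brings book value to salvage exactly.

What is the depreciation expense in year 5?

Depreciable base = $268,229 − $9,400 = $258,829.
Year 1: DB = ⌊$268,229 × 200%/9⌋ = $59,606; SL = ⌊$258,829/9⌋ = $28,758 → take DB $59,606. Book value $208,623.
Year 2: DB = ⌊$208,623 × 200%/9⌋ = $46,360; SL = ⌊$199,223/8⌋ = $24,902 → take DB $46,360. Book value $162,263.
Year 3: DB = ⌊$162,263 × 200%/9⌋ = $36,058; SL = ⌊$152,863/7⌋ = $21,837 → take DB $36,058. Book value $126,205.
Year 4: DB = ⌊$126,205 × 200%/9⌋ = $28,045; SL = ⌊$116,805/6⌋ = $19,467 → take DB $28,045. Book value $98,160.
Year 5: DB = ⌊$98,160 × 200%/9⌋ = $21,813; SL = ⌊$88,760/5⌋ = $17,752 → take DB $21,813. Book value $76,347.

$21,813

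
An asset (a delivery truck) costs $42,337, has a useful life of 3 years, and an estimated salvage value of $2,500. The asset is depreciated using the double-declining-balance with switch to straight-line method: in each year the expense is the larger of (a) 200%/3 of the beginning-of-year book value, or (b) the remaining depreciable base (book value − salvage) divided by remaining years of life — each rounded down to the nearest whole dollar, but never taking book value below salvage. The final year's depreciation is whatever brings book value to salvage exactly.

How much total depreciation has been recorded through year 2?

Depreciable base = $42,337 − $2,500 = $39,837.
Year 1: DB = ⌊$42,337 × 200%/3⌋ = $28,224; SL = ⌊$39,837/3⌋ = $13,279 → take DB $28,224. Book value $14,113.
Year 2: DB = ⌊$14,113 × 200%/3⌋ = $9,408; SL = ⌊$11,613/2⌋ = $5,806 → take DB $9,408. Book value $4,705.
Accumulated through year 2 = $42,337 − $4,705 = $37,632.

$37,632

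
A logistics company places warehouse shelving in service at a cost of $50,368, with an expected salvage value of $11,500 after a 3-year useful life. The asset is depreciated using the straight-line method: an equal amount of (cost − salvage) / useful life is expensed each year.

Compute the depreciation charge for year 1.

Depreciable base = $50,368 − $11,500 = $38,868.
Annual expense = $38,868 / 3 = $12,956.

$12,956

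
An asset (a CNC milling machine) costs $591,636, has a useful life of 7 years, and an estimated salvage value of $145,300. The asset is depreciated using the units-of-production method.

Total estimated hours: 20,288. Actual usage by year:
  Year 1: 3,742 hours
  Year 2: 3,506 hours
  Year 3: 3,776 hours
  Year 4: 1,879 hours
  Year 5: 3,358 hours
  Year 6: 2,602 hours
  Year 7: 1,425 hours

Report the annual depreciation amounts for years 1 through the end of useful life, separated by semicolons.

$82,324; $77,132; $83,072; $41,338; $73,876; $57,244; $31,350

Depreciable base = $591,636 − $145,300 = $446,336.
Rate = $446,336 / 20,288 hours = $22 per hour.
Year 1: 3,742 × $22 = $82,324. Book value $509,312.
Year 2: 3,506 × $22 = $77,132. Book value $432,180.
Year 3: 3,776 × $22 = $83,072. Book value $349,108.
Year 4: 1,879 × $22 = $41,338. Book value $307,770.
Year 5: 3,358 × $22 = $73,876. Book value $233,894.
Year 6: 2,602 × $22 = $57,244. Book value $176,650.
Year 7: 1,425 × $22 = $31,350. Book value $145,300.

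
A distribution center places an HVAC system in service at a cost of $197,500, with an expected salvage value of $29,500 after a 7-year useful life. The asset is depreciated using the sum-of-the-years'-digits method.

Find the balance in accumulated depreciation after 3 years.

Depreciable base = $197,500 − $29,500 = $168,000.
Sum of the years' digits = 7+6+5+4+3+2+1 = 28.
Year 1: $168,000 × 7/28 = $42,000. Book value $155,500.
Year 2: $168,000 × 6/28 = $36,000. Book value $119,500.
Year 3: $168,000 × 5/28 = $30,000. Book value $89,500.
Accumulated through year 3 = $197,500 − $89,500 = $108,000.

$108,000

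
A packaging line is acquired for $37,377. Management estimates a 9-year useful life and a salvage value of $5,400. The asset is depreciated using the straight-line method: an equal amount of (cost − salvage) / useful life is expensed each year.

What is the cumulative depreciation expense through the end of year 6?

Depreciable base = $37,377 − $5,400 = $31,977.
Annual expense = $31,977 / 9 = $3,553.
End of year 1: book value $33,824.
End of year 2: book value $30,271.
End of year 3: book value $26,718.
End of year 4: book value $23,165.
End of year 5: book value $19,612.
End of year 6: book value $16,059.
Accumulated through year 6 = $37,377 − $16,059 = $21,318.

$21,318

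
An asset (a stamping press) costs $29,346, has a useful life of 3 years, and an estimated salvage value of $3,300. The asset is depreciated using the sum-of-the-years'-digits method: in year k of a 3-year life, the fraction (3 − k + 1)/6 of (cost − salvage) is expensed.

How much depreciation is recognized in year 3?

Depreciable base = $29,346 − $3,300 = $26,046.
Sum of the years' digits = 3+2+1 = 6.
Year 1: $26,046 × 3/6 = $13,023. Book value $16,323.
Year 2: $26,046 × 2/6 = $8,682. Book value $7,641.
Year 3: $26,046 × 1/6 = $4,341. Book value $3,300.

$4,341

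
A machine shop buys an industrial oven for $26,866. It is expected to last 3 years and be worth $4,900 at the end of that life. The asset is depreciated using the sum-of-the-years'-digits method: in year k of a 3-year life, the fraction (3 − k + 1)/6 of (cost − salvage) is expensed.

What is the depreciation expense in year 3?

$3,661

Depreciable base = $26,866 − $4,900 = $21,966.
Sum of the years' digits = 3+2+1 = 6.
Year 1: $21,966 × 3/6 = $10,983. Book value $15,883.
Year 2: $21,966 × 2/6 = $7,322. Book value $8,561.
Year 3: $21,966 × 1/6 = $3,661. Book value $4,900.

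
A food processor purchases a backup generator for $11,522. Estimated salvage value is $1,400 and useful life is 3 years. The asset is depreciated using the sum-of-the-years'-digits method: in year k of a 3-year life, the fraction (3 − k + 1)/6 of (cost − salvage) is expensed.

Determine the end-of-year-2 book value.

Depreciable base = $11,522 − $1,400 = $10,122.
Sum of the years' digits = 3+2+1 = 6.
Year 1: $10,122 × 3/6 = $5,061. Book value $6,461.
Year 2: $10,122 × 2/6 = $3,374. Book value $3,087.

$3,087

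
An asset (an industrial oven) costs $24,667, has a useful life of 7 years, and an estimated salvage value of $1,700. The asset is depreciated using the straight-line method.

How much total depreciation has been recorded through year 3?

Depreciable base = $24,667 − $1,700 = $22,967.
Annual expense = $22,967 / 7 = $3,281.
End of year 1: book value $21,386.
End of year 2: book value $18,105.
End of year 3: book value $14,824.
Accumulated through year 3 = $24,667 − $14,824 = $9,843.

$9,843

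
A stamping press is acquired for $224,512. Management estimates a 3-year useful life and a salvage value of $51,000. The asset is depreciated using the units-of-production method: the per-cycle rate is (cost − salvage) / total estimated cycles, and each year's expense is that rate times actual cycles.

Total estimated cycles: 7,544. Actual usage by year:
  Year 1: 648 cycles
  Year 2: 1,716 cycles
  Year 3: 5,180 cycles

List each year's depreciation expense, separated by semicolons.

$14,904; $39,468; $119,140

Depreciable base = $224,512 − $51,000 = $173,512.
Rate = $173,512 / 7,544 cycles = $23 per cycle.
Year 1: 648 × $23 = $14,904. Book value $209,608.
Year 2: 1,716 × $23 = $39,468. Book value $170,140.
Year 3: 5,180 × $23 = $119,140. Book value $51,000.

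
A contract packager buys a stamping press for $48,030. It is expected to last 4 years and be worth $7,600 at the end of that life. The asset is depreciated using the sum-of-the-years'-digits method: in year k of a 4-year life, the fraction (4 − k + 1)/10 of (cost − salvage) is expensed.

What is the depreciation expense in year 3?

Depreciable base = $48,030 − $7,600 = $40,430.
Sum of the years' digits = 4+3+2+1 = 10.
Year 1: $40,430 × 4/10 = $16,172. Book value $31,858.
Year 2: $40,430 × 3/10 = $12,129. Book value $19,729.
Year 3: $40,430 × 2/10 = $8,086. Book value $11,643.

$8,086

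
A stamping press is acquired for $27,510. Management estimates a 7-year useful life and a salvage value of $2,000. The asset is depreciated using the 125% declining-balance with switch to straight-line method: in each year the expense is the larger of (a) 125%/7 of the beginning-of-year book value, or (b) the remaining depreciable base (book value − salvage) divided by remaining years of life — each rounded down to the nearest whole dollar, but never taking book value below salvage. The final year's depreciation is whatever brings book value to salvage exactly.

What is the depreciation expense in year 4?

$3,312

Depreciable base = $27,510 − $2,000 = $25,510.
Year 1: DB = ⌊$27,510 × 125%/7⌋ = $4,912; SL = ⌊$25,510/7⌋ = $3,644 → take DB $4,912. Book value $22,598.
Year 2: DB = ⌊$22,598 × 125%/7⌋ = $4,035; SL = ⌊$20,598/6⌋ = $3,433 → take DB $4,035. Book value $18,563.
Year 3: DB = ⌊$18,563 × 125%/7⌋ = $3,314; SL = ⌊$16,563/5⌋ = $3,312 → take DB $3,314. Book value $15,249.
Year 4: DB = ⌊$15,249 × 125%/7⌋ = $2,723; SL = ⌊$13,249/4⌋ = $3,312 → take SL $3,312. Book value $11,937.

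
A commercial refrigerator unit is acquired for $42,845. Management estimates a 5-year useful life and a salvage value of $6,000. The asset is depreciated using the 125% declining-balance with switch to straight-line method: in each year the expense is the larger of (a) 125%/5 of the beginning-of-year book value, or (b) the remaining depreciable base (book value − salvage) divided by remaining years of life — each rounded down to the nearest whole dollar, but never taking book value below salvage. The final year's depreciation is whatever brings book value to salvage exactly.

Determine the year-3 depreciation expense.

$6,033

Depreciable base = $42,845 − $6,000 = $36,845.
Year 1: DB = ⌊$42,845 × 125%/5⌋ = $10,711; SL = ⌊$36,845/5⌋ = $7,369 → take DB $10,711. Book value $32,134.
Year 2: DB = ⌊$32,134 × 125%/5⌋ = $8,033; SL = ⌊$26,134/4⌋ = $6,533 → take DB $8,033. Book value $24,101.
Year 3: DB = ⌊$24,101 × 125%/5⌋ = $6,025; SL = ⌊$18,101/3⌋ = $6,033 → take SL $6,033. Book value $18,068.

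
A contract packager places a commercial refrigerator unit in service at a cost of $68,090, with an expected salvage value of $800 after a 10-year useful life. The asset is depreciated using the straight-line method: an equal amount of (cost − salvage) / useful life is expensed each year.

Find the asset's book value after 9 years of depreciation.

Depreciable base = $68,090 − $800 = $67,290.
Annual expense = $67,290 / 10 = $6,729.
End of year 1: book value $61,361.
End of year 2: book value $54,632.
End of year 3: book value $47,903.
End of year 4: book value $41,174.
End of year 5: book value $34,445.
End of year 6: book value $27,716.
End of year 7: book value $20,987.
End of year 8: book value $14,258.
End of year 9: book value $7,529.

$7,529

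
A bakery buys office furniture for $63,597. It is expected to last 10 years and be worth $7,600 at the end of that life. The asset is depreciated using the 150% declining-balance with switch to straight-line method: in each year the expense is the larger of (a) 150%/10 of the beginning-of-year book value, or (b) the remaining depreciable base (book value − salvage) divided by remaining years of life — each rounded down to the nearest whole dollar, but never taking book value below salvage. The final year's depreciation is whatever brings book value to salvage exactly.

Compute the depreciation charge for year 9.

$4,097

Depreciable base = $63,597 − $7,600 = $55,997.
Year 1: DB = ⌊$63,597 × 150%/10⌋ = $9,539; SL = ⌊$55,997/10⌋ = $5,599 → take DB $9,539. Book value $54,058.
Year 2: DB = ⌊$54,058 × 150%/10⌋ = $8,108; SL = ⌊$46,458/9⌋ = $5,162 → take DB $8,108. Book value $45,950.
Year 3: DB = ⌊$45,950 × 150%/10⌋ = $6,892; SL = ⌊$38,350/8⌋ = $4,793 → take DB $6,892. Book value $39,058.
Year 4: DB = ⌊$39,058 × 150%/10⌋ = $5,858; SL = ⌊$31,458/7⌋ = $4,494 → take DB $5,858. Book value $33,200.
Year 5: DB = ⌊$33,200 × 150%/10⌋ = $4,980; SL = ⌊$25,600/6⌋ = $4,266 → take DB $4,980. Book value $28,220.
Year 6: DB = ⌊$28,220 × 150%/10⌋ = $4,233; SL = ⌊$20,620/5⌋ = $4,124 → take DB $4,233. Book value $23,987.
Year 7: DB = ⌊$23,987 × 150%/10⌋ = $3,598; SL = ⌊$16,387/4⌋ = $4,096 → take SL $4,096. Book value $19,891.
Year 8: DB = ⌊$19,891 × 150%/10⌋ = $2,983; SL = ⌊$12,291/3⌋ = $4,097 → take SL $4,097. Book value $15,794.
Year 9: DB = ⌊$15,794 × 150%/10⌋ = $2,369; SL = ⌊$8,194/2⌋ = $4,097 → take SL $4,097. Book value $11,697.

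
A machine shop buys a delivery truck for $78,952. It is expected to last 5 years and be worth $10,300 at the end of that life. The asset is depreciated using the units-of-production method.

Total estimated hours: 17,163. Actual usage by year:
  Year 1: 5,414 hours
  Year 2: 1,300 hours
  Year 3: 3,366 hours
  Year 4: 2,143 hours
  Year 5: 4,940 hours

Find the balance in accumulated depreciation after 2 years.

Depreciable base = $78,952 − $10,300 = $68,652.
Rate = $68,652 / 17,163 hours = $4 per hour.
Year 1: 5,414 × $4 = $21,656. Book value $57,296.
Year 2: 1,300 × $4 = $5,200. Book value $52,096.
Accumulated through year 2 = $78,952 − $52,096 = $26,856.

$26,856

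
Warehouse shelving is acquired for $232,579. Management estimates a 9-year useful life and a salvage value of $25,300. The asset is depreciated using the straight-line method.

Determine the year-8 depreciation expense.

Depreciable base = $232,579 − $25,300 = $207,279.
Annual expense = $207,279 / 9 = $23,031.

$23,031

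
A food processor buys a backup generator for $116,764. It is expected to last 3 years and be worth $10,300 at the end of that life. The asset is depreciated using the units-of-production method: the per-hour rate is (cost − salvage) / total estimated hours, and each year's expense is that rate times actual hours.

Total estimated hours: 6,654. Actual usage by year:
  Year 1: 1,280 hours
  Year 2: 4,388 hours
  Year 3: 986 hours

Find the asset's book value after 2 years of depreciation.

Depreciable base = $116,764 − $10,300 = $106,464.
Rate = $106,464 / 6,654 hours = $16 per hour.
Year 1: 1,280 × $16 = $20,480. Book value $96,284.
Year 2: 4,388 × $16 = $70,208. Book value $26,076.

$26,076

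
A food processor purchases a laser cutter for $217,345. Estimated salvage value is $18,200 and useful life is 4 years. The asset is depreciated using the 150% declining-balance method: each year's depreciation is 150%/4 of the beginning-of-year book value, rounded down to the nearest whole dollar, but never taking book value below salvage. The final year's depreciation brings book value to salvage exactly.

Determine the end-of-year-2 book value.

$84,901

Depreciable base = $217,345 − $18,200 = $199,145.
Year 1: ⌊$217,345 × 150%/4⌋ = $81,504. Book value $135,841.
Year 2: ⌊$135,841 × 150%/4⌋ = $50,940. Book value $84,901.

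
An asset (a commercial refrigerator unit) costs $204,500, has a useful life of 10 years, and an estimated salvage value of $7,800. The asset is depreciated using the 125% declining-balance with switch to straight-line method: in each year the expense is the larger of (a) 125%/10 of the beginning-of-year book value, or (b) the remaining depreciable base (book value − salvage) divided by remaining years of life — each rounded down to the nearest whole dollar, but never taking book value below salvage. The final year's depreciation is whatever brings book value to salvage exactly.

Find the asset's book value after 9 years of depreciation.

Depreciable base = $204,500 − $7,800 = $196,700.
Year 1: DB = ⌊$204,500 × 125%/10⌋ = $25,562; SL = ⌊$196,700/10⌋ = $19,670 → take DB $25,562. Book value $178,938.
Year 2: DB = ⌊$178,938 × 125%/10⌋ = $22,367; SL = ⌊$171,138/9⌋ = $19,015 → take DB $22,367. Book value $156,571.
Year 3: DB = ⌊$156,571 × 125%/10⌋ = $19,571; SL = ⌊$148,771/8⌋ = $18,596 → take DB $19,571. Book value $137,000.
Year 4: DB = ⌊$137,000 × 125%/10⌋ = $17,125; SL = ⌊$129,200/7⌋ = $18,457 → take SL $18,457. Book value $118,543.
Year 5: DB = ⌊$118,543 × 125%/10⌋ = $14,817; SL = ⌊$110,743/6⌋ = $18,457 → take SL $18,457. Book value $100,086.
Year 6: DB = ⌊$100,086 × 125%/10⌋ = $12,510; SL = ⌊$92,286/5⌋ = $18,457 → take SL $18,457. Book value $81,629.
Year 7: DB = ⌊$81,629 × 125%/10⌋ = $10,203; SL = ⌊$73,829/4⌋ = $18,457 → take SL $18,457. Book value $63,172.
Year 8: DB = ⌊$63,172 × 125%/10⌋ = $7,896; SL = ⌊$55,372/3⌋ = $18,457 → take SL $18,457. Book value $44,715.
Year 9: DB = ⌊$44,715 × 125%/10⌋ = $5,589; SL = ⌊$36,915/2⌋ = $18,457 → take SL $18,457. Book value $26,258.

$26,258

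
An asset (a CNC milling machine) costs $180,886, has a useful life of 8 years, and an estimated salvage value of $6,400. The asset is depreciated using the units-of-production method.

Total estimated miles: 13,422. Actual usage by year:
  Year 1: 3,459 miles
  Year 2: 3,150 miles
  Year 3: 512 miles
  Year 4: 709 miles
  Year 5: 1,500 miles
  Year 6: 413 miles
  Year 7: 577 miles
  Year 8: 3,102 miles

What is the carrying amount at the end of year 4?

Depreciable base = $180,886 − $6,400 = $174,486.
Rate = $174,486 / 13,422 miles = $13 per mile.
Year 1: 3,459 × $13 = $44,967. Book value $135,919.
Year 2: 3,150 × $13 = $40,950. Book value $94,969.
Year 3: 512 × $13 = $6,656. Book value $88,313.
Year 4: 709 × $13 = $9,217. Book value $79,096.

$79,096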